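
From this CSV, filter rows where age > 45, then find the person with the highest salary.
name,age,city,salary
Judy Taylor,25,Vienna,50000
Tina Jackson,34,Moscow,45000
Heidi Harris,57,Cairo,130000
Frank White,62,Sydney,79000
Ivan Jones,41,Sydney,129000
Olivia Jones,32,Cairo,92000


Filter: age > 45
Sort by: salary (descending)

Filtered records (2):
  Heidi Harris, age 57, salary $130000
  Frank White, age 62, salary $79000

Highest salary: Heidi Harris ($130000)

Heidi Harris


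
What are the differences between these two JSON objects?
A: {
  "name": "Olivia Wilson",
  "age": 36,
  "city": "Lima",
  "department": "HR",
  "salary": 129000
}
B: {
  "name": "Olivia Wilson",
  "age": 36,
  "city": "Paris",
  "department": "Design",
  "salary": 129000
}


Comparing each field (in key order):
  name: same
  age: same
  city: DIFFERENT
  department: DIFFERENT
  salary: same
Differences:
  city: Lima -> Paris
  department: HR -> Design

2 field(s) changed

2 changes: city, department


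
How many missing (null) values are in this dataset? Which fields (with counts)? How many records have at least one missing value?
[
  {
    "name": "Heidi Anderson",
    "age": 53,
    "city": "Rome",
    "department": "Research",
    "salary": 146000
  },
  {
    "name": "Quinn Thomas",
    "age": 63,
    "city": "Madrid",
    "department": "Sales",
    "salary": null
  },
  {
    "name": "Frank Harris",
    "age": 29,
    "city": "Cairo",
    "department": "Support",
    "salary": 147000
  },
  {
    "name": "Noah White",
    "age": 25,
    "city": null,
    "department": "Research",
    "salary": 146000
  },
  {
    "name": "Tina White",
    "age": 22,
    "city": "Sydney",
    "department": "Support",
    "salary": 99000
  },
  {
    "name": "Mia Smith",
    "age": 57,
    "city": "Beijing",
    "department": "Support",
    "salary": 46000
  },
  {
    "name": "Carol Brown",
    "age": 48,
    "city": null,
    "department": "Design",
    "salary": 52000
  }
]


Checking for missing (null) values in 7 records:

  Heidi Anderson: complete
  Quinn Thomas: salary
  Frank Harris: complete
  Noah White: city
  Tina White: complete
  Mia Smith: complete
  Carol Brown: city

Per field:
  name: 0 missing
  age: 0 missing
  city: 2 missing
  department: 0 missing
  salary: 1 missing

Total missing values: 3
Records with any missing: 3

3 missing values (city: 2, salary: 1); 3 incomplete records


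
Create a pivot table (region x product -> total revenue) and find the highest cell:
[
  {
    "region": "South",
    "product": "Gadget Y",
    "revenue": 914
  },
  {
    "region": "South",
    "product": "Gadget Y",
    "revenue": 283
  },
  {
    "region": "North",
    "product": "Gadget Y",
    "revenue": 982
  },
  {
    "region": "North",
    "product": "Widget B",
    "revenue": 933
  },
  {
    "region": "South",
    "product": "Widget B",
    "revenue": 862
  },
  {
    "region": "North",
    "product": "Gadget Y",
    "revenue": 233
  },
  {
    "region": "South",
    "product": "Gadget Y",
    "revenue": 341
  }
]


Pivot: region (rows) x product (columns) -> total revenue

     Gadget Y      Widget B    
North         1215           933  
South         1538           862  

Highest: South / Gadget Y = $1538

South / Gadget Y = $1538


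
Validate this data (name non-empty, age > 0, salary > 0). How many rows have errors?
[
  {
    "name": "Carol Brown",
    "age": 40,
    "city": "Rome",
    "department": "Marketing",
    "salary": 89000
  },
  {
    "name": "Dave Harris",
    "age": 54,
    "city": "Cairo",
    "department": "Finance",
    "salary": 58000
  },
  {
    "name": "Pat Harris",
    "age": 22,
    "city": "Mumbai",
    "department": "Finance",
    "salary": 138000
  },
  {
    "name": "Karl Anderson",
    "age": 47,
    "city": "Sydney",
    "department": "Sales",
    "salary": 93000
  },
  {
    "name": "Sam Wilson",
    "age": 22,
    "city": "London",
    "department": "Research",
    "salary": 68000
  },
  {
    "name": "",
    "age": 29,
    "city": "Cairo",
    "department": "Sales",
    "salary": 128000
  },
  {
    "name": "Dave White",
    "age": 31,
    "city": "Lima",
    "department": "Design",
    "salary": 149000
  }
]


Validating 7 records:
Rules: name non-empty, age > 0, salary > 0

  Row 1 (Carol Brown): OK
  Row 2 (Dave Harris): OK
  Row 3 (Pat Harris): OK
  Row 4 (Karl Anderson): OK
  Row 5 (Sam Wilson): OK
  Row 6 (???): empty name
  Row 7 (Dave White): OK

Total errors: 1

1 errors


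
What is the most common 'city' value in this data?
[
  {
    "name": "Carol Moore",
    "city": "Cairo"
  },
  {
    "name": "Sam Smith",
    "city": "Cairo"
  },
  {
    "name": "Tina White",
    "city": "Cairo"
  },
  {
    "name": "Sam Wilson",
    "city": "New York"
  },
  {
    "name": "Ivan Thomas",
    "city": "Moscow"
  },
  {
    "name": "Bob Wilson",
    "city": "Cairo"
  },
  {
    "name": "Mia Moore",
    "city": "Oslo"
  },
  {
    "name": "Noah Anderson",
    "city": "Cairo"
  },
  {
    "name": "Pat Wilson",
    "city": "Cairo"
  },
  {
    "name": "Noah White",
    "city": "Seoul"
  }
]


Counting 'city' values across 10 records:

  Cairo: 6 ######
  New York: 1 #
  Moscow: 1 #
  Oslo: 1 #
  Seoul: 1 #

Most common: Cairo (6 times)

Cairo (6 times)


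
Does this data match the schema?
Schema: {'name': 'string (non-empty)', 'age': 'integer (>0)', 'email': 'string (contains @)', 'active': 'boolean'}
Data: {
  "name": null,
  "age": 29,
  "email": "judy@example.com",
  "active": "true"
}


Validating each field against schema:
  name: FAIL (null is not a string)
  age: OK (positive integer)
  email: OK (string with @)
  active: FAIL ("true" is not a boolean)

Result: INVALID (2 errors: name, active)

INVALID (2 errors: name, active)


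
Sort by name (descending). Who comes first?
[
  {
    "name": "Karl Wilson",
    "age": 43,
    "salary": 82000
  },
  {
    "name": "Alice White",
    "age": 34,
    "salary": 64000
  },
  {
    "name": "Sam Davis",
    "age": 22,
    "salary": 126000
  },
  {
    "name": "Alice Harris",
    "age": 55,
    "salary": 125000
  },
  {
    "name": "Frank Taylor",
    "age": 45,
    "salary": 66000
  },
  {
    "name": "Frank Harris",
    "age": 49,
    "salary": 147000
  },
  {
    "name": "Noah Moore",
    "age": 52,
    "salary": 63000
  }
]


Sort by: name (descending)

Sorted order:
  1. Sam Davis (name = Sam Davis)
  2. Noah Moore (name = Noah Moore)
  3. Karl Wilson (name = Karl Wilson)
  4. Frank Taylor (name = Frank Taylor)
  5. Frank Harris (name = Frank Harris)
  6. Alice White (name = Alice White)
  7. Alice Harris (name = Alice Harris)

First: Sam Davis

Sam Davis


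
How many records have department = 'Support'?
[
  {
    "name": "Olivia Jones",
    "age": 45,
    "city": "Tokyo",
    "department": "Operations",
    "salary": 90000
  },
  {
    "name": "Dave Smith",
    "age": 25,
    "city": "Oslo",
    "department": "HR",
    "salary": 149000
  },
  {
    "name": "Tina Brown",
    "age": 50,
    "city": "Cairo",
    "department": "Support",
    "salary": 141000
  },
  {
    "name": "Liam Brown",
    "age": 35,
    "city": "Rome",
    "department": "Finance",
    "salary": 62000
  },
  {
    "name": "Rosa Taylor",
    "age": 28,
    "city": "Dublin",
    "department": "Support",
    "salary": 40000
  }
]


Data: 5 records
Condition: department = 'Support'

Checking each record:
  Olivia Jones: Operations
  Dave Smith: HR
  Tina Brown: Support MATCH
  Liam Brown: Finance
  Rosa Taylor: Support MATCH

Count: 2

2


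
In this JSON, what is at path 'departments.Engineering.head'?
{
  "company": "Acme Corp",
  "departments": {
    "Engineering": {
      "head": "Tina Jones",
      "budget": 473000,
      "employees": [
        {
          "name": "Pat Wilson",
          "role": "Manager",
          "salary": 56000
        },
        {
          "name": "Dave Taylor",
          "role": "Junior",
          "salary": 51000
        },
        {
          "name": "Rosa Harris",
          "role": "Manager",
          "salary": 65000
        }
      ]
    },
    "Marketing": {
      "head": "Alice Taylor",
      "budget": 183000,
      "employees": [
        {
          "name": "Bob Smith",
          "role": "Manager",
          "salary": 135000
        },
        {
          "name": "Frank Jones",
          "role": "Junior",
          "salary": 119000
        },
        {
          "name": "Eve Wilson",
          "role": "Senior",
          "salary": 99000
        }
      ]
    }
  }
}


Path: departments.Engineering.head

Navigate:
  -> departments
  -> Engineering
  -> head = 'Tina Jones'

Tina Jones


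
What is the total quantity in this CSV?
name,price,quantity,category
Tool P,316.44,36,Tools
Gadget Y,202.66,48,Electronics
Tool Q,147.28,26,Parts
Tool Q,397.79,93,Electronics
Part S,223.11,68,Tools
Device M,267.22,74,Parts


Computing total quantity:
Values: [36, 48, 26, 93, 68, 74]
Sum = 345

345


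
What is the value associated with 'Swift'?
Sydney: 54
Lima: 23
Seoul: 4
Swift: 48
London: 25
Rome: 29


Looking up key 'Swift'
Value: 48

48


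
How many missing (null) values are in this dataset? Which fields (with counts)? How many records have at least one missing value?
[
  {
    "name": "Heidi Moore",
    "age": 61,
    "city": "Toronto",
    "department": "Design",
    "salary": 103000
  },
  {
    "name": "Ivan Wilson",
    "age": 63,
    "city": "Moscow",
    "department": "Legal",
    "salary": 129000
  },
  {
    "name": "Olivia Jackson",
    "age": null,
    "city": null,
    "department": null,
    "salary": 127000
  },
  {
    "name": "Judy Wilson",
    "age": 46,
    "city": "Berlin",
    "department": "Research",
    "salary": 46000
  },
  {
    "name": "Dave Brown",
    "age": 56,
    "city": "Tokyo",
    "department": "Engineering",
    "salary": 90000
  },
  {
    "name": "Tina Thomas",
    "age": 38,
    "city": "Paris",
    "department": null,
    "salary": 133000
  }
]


Checking for missing (null) values in 6 records:

  Heidi Moore: complete
  Ivan Wilson: complete
  Olivia Jackson: age, city, department
  Judy Wilson: complete
  Dave Brown: complete
  Tina Thomas: department

Per field:
  name: 0 missing
  age: 1 missing
  city: 1 missing
  department: 2 missing
  salary: 0 missing

Total missing values: 4
Records with any missing: 2

4 missing values (age: 1, city: 1, department: 2); 2 incomplete records


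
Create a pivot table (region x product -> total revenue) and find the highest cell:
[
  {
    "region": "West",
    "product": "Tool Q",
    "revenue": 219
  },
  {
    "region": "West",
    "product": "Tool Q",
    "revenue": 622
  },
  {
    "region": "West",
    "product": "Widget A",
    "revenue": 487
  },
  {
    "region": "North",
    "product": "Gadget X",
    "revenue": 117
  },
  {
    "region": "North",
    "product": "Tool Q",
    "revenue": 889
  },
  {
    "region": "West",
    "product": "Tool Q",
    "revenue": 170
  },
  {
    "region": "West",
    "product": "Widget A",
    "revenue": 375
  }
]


Pivot: region (rows) x product (columns) -> total revenue

     Gadget X      Tool Q        Widget A    
North          117           889             0  
West             0          1011           862  

Highest: West / Tool Q = $1011

West / Tool Q = $1011


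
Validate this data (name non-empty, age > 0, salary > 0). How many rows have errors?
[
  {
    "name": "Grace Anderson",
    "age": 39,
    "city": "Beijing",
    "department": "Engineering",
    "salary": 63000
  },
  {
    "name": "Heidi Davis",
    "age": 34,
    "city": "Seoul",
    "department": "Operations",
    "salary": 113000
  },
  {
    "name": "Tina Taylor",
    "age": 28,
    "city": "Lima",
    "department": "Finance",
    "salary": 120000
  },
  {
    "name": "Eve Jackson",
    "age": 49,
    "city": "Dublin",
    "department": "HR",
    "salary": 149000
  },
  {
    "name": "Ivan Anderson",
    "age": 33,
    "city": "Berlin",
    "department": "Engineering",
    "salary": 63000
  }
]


Validating 5 records:
Rules: name non-empty, age > 0, salary > 0

  Row 1 (Grace Anderson): OK
  Row 2 (Heidi Davis): OK
  Row 3 (Tina Taylor): OK
  Row 4 (Eve Jackson): OK
  Row 5 (Ivan Anderson): OK

Total errors: 0

0 errors


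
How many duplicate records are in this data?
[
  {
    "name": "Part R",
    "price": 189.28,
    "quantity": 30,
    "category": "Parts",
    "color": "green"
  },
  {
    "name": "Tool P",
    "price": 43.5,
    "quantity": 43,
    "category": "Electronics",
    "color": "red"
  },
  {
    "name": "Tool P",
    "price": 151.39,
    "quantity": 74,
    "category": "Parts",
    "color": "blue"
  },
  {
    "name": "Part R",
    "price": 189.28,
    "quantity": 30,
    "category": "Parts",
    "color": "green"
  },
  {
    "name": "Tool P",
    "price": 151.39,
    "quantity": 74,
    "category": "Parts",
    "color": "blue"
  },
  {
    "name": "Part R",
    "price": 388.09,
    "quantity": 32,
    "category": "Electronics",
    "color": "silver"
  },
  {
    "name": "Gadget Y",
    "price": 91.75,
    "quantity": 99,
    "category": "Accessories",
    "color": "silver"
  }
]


Checking 7 records for duplicates:

  Row 1: Part R ($189.28, qty 30)
  Row 2: Tool P ($43.5, qty 43)
  Row 3: Tool P ($151.39, qty 74)
  Row 4: Part R ($189.28, qty 30) <-- DUPLICATE
  Row 5: Tool P ($151.39, qty 74) <-- DUPLICATE
  Row 6: Part R ($388.09, qty 32)
  Row 7: Gadget Y ($91.75, qty 99)

Duplicates found: 2
Unique records: 5

2 duplicates, 5 unique


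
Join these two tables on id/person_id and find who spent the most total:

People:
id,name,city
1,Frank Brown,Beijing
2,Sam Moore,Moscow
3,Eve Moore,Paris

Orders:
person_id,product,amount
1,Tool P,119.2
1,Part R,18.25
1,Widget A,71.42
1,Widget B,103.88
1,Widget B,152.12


Join on: people.id = orders.person_id

Joined rows:
  Frank Brown (Beijing) bought Tool P for $119.2
  Frank Brown (Beijing) bought Part R for $18.25
  Frank Brown (Beijing) bought Widget A for $71.42
  Frank Brown (Beijing) bought Widget B for $103.88
  Frank Brown (Beijing) bought Widget B for $152.12

Total per person:
  Frank Brown: $464.87

Top spender: Frank Brown ($464.87)

Frank Brown ($464.87)


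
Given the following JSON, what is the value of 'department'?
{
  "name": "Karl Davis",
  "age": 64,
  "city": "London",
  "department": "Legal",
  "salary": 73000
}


Looking up field 'department'
Value: Legal

Legal


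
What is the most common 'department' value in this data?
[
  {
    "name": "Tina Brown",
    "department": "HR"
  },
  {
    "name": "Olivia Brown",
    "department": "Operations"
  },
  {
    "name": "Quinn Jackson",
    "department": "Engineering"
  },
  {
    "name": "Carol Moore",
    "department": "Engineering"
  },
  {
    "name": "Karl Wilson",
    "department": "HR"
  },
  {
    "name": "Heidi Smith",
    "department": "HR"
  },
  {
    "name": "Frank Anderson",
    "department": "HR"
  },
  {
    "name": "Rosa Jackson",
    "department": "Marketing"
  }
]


Counting 'department' values across 8 records:

  HR: 4 ####
  Engineering: 2 ##
  Operations: 1 #
  Marketing: 1 #

Most common: HR (4 times)

HR (4 times)


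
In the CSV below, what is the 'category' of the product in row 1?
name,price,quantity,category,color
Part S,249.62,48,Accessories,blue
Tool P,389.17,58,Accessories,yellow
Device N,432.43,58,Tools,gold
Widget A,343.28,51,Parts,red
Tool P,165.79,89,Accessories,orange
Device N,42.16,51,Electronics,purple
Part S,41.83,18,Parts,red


Query: Row 1 ('Part S'), column 'category'
Value: Accessories

Accessories


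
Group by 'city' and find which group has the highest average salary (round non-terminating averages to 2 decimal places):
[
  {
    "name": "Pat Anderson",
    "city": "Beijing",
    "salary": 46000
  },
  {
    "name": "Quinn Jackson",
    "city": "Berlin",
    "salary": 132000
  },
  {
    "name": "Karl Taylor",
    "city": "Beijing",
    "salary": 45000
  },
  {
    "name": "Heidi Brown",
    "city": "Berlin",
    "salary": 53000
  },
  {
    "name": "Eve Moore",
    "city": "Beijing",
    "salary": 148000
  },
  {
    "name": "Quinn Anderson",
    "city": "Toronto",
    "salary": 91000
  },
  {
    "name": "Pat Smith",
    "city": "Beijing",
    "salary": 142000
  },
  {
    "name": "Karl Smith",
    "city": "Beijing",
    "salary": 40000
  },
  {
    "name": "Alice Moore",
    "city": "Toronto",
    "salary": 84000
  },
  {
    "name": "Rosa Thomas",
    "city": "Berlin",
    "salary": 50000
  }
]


Group by: city

Groups:
  Beijing: 5 people, avg salary = 421000/5 = $84200
  Berlin: 3 people, avg salary = 235000/3 ≈ $78333.33
  Toronto: 2 people, avg salary = 175000/2 = $87500

Highest average salary: Toronto ($87500)

Toronto ($87500)


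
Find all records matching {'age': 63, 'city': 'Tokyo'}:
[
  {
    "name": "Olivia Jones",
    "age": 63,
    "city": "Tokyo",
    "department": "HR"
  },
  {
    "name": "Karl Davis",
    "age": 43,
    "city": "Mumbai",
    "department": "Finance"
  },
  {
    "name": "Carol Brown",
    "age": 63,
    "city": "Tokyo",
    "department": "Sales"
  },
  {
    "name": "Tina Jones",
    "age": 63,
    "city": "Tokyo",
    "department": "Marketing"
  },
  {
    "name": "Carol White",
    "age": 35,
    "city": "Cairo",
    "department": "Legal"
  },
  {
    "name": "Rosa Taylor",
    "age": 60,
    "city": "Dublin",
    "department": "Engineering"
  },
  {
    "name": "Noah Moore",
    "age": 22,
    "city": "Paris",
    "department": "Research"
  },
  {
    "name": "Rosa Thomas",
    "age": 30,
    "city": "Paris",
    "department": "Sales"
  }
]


Search criteria: {'age': 63, 'city': 'Tokyo'}

Checking 8 records:
  Olivia Jones: {age: 63, city: Tokyo} <-- MATCH
  Karl Davis: {age: 43, city: Mumbai}
  Carol Brown: {age: 63, city: Tokyo} <-- MATCH
  Tina Jones: {age: 63, city: Tokyo} <-- MATCH
  Carol White: {age: 35, city: Cairo}
  Rosa Taylor: {age: 60, city: Dublin}
  Noah Moore: {age: 22, city: Paris}
  Rosa Thomas: {age: 30, city: Paris}

Matches: ["Olivia Jones", "Carol Brown", "Tina Jones"]

["Olivia Jones", "Carol Brown", "Tina Jones"]


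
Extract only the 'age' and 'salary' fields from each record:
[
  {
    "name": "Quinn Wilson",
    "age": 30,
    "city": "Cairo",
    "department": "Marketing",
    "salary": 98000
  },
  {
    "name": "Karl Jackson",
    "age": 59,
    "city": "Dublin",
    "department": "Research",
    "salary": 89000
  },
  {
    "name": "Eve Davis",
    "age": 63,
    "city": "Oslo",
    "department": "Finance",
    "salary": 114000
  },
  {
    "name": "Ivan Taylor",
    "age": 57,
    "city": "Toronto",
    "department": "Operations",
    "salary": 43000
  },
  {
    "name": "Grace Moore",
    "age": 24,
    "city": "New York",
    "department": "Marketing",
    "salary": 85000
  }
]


Original: 5 records with fields: name, age, city, department, salary
Keep: ['age', 'salary']
Drop: ['name', 'city', 'department']
Result: 5 records, 2 fields each

[
  {
    "age": 30,
    "salary": 98000
  },
  {
    "age": 59,
    "salary": 89000
  },
  {
    "age": 63,
    "salary": 114000
  },
  {
    "age": 57,
    "salary": 43000
  },
  {
    "age": 24,
    "salary": 85000
  }
]


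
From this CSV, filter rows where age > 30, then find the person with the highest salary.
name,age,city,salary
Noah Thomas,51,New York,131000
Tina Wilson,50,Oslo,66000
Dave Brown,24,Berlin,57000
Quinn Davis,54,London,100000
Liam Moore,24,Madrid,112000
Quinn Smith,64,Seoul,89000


Filter: age > 30
Sort by: salary (descending)

Filtered records (4):
  Noah Thomas, age 51, salary $131000
  Quinn Davis, age 54, salary $100000
  Quinn Smith, age 64, salary $89000
  Tina Wilson, age 50, salary $66000

Highest salary: Noah Thomas ($131000)

Noah Thomas


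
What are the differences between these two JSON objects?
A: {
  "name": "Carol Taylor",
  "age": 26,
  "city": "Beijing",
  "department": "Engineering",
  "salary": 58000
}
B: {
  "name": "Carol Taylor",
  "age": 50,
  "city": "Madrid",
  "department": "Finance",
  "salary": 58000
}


Comparing each field (in key order):
  name: same
  age: DIFFERENT
  city: DIFFERENT
  department: DIFFERENT
  salary: same
Differences:
  age: 26 -> 50
  city: Beijing -> Madrid
  department: Engineering -> Finance

3 field(s) changed

3 changes: age, city, department


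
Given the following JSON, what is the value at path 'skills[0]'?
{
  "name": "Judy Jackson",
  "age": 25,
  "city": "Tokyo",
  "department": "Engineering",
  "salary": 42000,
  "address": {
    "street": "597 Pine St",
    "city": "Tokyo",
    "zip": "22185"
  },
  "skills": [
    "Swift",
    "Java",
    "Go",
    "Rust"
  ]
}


Query: skills[0]
Path: skills -> first element
Value: Swift

Swift


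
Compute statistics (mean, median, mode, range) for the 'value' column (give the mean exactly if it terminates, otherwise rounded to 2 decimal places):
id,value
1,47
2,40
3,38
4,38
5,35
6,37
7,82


Data: [47, 40, 38, 38, 35, 37, 82]
Count: 7
Sum: 317
Mean: 317/7 ≈ 45.29 (rounded to 2 decimal places)
Sorted: [35, 37, 38, 38, 40, 47, 82]
Median: 38.0
Mode: 38 (2 times)
Range: 82 - 35 = 47
Min: 35, Max: 82

mean≈45.29, median=38.0, mode=38, range=47


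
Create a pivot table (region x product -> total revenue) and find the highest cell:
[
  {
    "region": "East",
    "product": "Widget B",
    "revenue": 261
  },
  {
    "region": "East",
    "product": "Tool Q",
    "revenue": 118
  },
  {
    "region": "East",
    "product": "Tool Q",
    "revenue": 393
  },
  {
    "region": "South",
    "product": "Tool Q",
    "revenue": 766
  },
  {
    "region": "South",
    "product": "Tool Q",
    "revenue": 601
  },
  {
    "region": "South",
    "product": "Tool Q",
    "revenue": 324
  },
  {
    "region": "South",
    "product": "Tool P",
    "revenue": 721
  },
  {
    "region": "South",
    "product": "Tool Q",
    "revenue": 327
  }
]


Pivot: region (rows) x product (columns) -> total revenue

     Tool P        Tool Q        Widget B    
East             0           511           261  
South          721          2018             0  

Highest: South / Tool Q = $2018

South / Tool Q = $2018


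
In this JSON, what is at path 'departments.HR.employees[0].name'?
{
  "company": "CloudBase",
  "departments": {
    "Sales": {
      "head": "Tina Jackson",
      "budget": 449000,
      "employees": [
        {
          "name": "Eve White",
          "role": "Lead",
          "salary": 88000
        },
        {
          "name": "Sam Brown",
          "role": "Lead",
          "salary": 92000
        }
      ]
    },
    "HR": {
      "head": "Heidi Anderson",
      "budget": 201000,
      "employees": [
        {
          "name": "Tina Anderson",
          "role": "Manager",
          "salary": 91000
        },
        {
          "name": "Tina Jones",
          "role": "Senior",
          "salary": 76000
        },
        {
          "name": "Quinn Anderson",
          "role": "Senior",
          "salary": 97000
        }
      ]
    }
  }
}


Path: departments.HR.employees[0].name

Navigate:
  -> departments
  -> HR
  -> employees[0].name = 'Tina Anderson'

Tina Anderson


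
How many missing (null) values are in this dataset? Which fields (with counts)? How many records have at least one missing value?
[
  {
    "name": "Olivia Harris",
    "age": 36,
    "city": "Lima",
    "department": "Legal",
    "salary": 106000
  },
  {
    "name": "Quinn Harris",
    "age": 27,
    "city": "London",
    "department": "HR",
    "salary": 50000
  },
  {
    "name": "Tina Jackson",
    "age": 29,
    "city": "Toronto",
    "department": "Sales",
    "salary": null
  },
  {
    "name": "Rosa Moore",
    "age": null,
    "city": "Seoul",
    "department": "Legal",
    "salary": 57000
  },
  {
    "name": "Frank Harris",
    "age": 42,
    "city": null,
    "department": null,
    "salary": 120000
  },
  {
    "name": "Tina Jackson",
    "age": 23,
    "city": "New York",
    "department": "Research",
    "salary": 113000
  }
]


Checking for missing (null) values in 6 records:

  Olivia Harris: complete
  Quinn Harris: complete
  Tina Jackson: salary
  Rosa Moore: age
  Frank Harris: city, department
  Tina Jackson: complete

Per field:
  name: 0 missing
  age: 1 missing
  city: 1 missing
  department: 1 missing
  salary: 1 missing

Total missing values: 4
Records with any missing: 3

4 missing values (age: 1, city: 1, department: 1, salary: 1); 3 incomplete records


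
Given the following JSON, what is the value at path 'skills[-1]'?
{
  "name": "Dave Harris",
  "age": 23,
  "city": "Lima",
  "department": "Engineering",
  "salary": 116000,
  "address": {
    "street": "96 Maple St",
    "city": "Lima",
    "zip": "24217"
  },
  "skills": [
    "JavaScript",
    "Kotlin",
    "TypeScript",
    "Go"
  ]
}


Query: skills[-1]
Path: skills -> last element
Value: Go

Go


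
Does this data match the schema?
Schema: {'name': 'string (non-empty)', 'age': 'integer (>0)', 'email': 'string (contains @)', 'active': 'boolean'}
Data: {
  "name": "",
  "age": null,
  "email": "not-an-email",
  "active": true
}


Validating each field against schema:
  name: FAIL ("" is an empty string)
  age: FAIL (null is not an integer)
  email: FAIL ("not-an-email" does not contain @)
  active: OK (boolean)

Result: INVALID (3 errors: name, age, email)

INVALID (3 errors: name, age, email)


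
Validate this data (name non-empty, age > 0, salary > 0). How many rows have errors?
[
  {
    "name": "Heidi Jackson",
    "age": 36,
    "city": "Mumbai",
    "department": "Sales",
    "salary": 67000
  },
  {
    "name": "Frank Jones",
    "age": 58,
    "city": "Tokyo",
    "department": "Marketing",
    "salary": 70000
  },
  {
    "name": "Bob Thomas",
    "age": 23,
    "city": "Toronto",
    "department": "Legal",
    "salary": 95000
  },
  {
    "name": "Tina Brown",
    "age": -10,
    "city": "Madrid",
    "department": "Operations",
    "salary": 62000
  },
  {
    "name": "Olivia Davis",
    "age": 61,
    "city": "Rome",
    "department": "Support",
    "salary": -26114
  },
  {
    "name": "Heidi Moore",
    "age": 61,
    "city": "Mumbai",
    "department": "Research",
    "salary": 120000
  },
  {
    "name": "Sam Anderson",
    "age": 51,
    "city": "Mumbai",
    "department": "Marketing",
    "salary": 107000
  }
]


Validating 7 records:
Rules: name non-empty, age > 0, salary > 0

  Row 1 (Heidi Jackson): OK
  Row 2 (Frank Jones): OK
  Row 3 (Bob Thomas): OK
  Row 4 (Tina Brown): negative age: -10
  Row 5 (Olivia Davis): negative salary: -26114
  Row 6 (Heidi Moore): OK
  Row 7 (Sam Anderson): OK

Total errors: 2

2 errors


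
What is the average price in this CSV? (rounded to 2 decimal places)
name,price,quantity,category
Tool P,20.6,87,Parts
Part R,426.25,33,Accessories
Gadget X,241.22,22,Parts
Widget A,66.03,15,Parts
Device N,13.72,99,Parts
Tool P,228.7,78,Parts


Computing average price:
Values: [20.6, 426.25, 241.22, 66.03, 13.72, 228.7]
Sum = 996.52
Count = 6
Average = 996.52/6 ≈ 166.09 (rounded to 2 decimal places)

166.09


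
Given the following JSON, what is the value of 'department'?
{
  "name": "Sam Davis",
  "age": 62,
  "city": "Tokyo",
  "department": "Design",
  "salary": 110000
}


Looking up field 'department'
Value: Design

Design


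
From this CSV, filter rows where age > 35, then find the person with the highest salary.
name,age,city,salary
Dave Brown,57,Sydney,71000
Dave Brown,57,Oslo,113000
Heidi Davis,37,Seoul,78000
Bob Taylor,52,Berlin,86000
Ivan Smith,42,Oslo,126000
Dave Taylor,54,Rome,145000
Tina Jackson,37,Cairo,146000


Filter: age > 35
Sort by: salary (descending)

Filtered records (7):
  Tina Jackson, age 37, salary $146000
  Dave Taylor, age 54, salary $145000
  Ivan Smith, age 42, salary $126000
  Dave Brown, age 57, salary $113000
  Bob Taylor, age 52, salary $86000
  Heidi Davis, age 37, salary $78000
  Dave Brown, age 57, salary $71000

Highest salary: Tina Jackson ($146000)

Tina Jackson


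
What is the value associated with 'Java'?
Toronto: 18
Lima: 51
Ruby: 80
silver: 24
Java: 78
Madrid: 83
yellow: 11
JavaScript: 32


Looking up key 'Java'
Value: 78

78


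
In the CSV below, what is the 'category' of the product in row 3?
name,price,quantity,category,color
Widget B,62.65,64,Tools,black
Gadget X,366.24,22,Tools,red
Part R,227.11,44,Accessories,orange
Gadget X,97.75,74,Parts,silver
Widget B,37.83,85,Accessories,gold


Query: Row 3 ('Part R'), column 'category'
Value: Accessories

Accessories


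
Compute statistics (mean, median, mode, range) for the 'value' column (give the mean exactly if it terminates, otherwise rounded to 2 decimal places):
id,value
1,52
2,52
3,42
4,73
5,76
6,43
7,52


Data: [52, 52, 42, 73, 76, 43, 52]
Count: 7
Sum: 390
Mean: 390/7 ≈ 55.71 (rounded to 2 decimal places)
Sorted: [42, 43, 52, 52, 52, 73, 76]
Median: 52.0
Mode: 52 (3 times)
Range: 76 - 42 = 34
Min: 42, Max: 76

mean≈55.71, median=52.0, mode=52, range=34


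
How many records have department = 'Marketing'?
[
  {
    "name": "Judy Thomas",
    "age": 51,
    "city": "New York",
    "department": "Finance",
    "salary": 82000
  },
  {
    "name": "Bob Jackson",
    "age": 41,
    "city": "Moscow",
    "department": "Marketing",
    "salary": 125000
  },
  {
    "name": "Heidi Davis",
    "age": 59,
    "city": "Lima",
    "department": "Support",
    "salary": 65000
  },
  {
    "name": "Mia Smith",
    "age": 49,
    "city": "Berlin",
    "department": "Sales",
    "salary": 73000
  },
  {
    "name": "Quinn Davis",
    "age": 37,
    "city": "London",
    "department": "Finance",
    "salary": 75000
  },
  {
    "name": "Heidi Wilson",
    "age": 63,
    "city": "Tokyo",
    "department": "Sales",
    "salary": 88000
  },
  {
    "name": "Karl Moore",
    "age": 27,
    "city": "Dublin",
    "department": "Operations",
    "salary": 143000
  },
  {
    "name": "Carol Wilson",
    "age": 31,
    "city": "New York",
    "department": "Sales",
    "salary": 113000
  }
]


Data: 8 records
Condition: department = 'Marketing'

Checking each record:
  Judy Thomas: Finance
  Bob Jackson: Marketing MATCH
  Heidi Davis: Support
  Mia Smith: Sales
  Quinn Davis: Finance
  Heidi Wilson: Sales
  Karl Moore: Operations
  Carol Wilson: Sales

Count: 1

1


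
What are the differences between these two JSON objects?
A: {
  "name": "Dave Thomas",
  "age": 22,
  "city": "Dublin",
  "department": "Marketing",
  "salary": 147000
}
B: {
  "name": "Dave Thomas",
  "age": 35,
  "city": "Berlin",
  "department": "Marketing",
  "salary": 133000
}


Comparing each field (in key order):
  name: same
  age: DIFFERENT
  city: DIFFERENT
  department: same
  salary: DIFFERENT
Differences:
  age: 22 -> 35
  city: Dublin -> Berlin
  salary: 147000 -> 133000

3 field(s) changed

3 changes: age, city, salary


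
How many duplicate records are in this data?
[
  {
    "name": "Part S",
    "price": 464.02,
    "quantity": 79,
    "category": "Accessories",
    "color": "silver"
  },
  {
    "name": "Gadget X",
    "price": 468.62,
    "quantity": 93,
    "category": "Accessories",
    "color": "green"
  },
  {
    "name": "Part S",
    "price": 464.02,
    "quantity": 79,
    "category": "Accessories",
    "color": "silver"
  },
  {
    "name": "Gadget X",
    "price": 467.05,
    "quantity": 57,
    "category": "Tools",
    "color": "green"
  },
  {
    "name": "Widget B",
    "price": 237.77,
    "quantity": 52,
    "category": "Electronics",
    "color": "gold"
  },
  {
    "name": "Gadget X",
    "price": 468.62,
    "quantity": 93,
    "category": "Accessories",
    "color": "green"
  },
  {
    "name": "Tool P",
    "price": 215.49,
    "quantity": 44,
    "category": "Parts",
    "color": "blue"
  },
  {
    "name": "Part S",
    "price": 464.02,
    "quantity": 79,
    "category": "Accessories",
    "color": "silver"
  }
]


Checking 8 records for duplicates:

  Row 1: Part S ($464.02, qty 79)
  Row 2: Gadget X ($468.62, qty 93)
  Row 3: Part S ($464.02, qty 79) <-- DUPLICATE
  Row 4: Gadget X ($467.05, qty 57)
  Row 5: Widget B ($237.77, qty 52)
  Row 6: Gadget X ($468.62, qty 93) <-- DUPLICATE
  Row 7: Tool P ($215.49, qty 44)
  Row 8: Part S ($464.02, qty 79) <-- DUPLICATE

Duplicates found: 3
Unique records: 5

3 duplicates, 5 unique


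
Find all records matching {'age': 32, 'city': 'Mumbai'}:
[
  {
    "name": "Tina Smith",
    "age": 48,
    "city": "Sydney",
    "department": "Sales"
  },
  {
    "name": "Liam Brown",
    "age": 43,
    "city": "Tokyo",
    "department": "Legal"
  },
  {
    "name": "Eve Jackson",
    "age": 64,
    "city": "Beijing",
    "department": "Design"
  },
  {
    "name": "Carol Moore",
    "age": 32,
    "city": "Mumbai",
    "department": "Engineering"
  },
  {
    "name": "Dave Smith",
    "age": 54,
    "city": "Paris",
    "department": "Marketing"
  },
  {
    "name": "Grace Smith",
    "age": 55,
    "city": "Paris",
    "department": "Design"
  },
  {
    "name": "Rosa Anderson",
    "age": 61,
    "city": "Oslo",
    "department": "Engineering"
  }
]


Search criteria: {'age': 32, 'city': 'Mumbai'}

Checking 7 records:
  Tina Smith: {age: 48, city: Sydney}
  Liam Brown: {age: 43, city: Tokyo}
  Eve Jackson: {age: 64, city: Beijing}
  Carol Moore: {age: 32, city: Mumbai} <-- MATCH
  Dave Smith: {age: 54, city: Paris}
  Grace Smith: {age: 55, city: Paris}
  Rosa Anderson: {age: 61, city: Oslo}

Matches: ["Carol Moore"]

["Carol Moore"]


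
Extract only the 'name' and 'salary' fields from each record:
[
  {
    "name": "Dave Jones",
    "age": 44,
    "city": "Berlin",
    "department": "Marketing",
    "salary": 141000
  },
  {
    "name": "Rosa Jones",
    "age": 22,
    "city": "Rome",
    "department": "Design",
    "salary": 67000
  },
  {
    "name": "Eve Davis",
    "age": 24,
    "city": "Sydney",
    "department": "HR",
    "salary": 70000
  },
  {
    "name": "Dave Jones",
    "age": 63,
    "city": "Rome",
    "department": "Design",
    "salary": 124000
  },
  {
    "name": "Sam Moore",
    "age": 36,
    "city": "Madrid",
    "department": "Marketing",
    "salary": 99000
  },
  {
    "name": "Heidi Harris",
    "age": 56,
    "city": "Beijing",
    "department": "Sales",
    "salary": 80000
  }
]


Original: 6 records with fields: name, age, city, department, salary
Keep: ['name', 'salary']
Drop: ['age', 'city', 'department']
Result: 6 records, 2 fields each

[
  {
    "name": "Dave Jones",
    "salary": 141000
  },
  {
    "name": "Rosa Jones",
    "salary": 67000
  },
  {
    "name": "Eve Davis",
    "salary": 70000
  },
  {
    "name": "Dave Jones",
    "salary": 124000
  },
  {
    "name": "Sam Moore",
    "salary": 99000
  },
  {
    "name": "Heidi Harris",
    "salary": 80000
  }
]


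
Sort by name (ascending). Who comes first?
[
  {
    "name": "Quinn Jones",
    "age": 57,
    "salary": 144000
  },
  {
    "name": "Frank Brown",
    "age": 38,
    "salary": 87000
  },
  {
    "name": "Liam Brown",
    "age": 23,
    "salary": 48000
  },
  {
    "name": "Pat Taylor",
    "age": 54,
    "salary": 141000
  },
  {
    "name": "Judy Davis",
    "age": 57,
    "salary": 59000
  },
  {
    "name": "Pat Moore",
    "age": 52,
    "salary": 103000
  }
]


Sort by: name (ascending)

Sorted order:
  1. Frank Brown (name = Frank Brown)
  2. Judy Davis (name = Judy Davis)
  3. Liam Brown (name = Liam Brown)
  4. Pat Moore (name = Pat Moore)
  5. Pat Taylor (name = Pat Taylor)
  6. Quinn Jones (name = Quinn Jones)

First: Frank Brown

Frank Brown


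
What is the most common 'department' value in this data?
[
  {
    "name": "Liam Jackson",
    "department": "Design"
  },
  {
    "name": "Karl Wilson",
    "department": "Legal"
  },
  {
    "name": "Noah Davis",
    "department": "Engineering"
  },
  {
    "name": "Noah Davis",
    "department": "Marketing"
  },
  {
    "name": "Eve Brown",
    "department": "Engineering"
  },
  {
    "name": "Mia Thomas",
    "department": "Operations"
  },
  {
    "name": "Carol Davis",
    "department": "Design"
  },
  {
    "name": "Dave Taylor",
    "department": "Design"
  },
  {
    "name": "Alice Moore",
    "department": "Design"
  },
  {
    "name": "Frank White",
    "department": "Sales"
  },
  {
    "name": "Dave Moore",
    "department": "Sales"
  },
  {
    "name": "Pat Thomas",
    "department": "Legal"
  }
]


Counting 'department' values across 12 records:

  Design: 4 ####
  Legal: 2 ##
  Engineering: 2 ##
  Sales: 2 ##
  Marketing: 1 #
  Operations: 1 #

Most common: Design (4 times)

Design (4 times)


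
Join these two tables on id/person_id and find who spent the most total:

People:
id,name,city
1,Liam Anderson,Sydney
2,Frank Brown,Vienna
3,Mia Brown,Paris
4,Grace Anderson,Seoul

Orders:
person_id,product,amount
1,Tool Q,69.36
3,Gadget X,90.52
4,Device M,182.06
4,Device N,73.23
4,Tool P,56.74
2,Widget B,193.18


Join on: people.id = orders.person_id

Joined rows:
  Liam Anderson (Sydney) bought Tool Q for $69.36
  Mia Brown (Paris) bought Gadget X for $90.52
  Grace Anderson (Seoul) bought Device M for $182.06
  Grace Anderson (Seoul) bought Device N for $73.23
  Grace Anderson (Seoul) bought Tool P for $56.74
  Frank Brown (Vienna) bought Widget B for $193.18

Total per person:
  Grace Anderson: $312.03
  Frank Brown: $193.18
  Mia Brown: $90.52
  Liam Anderson: $69.36

Top spender: Grace Anderson ($312.03)

Grace Anderson ($312.03)


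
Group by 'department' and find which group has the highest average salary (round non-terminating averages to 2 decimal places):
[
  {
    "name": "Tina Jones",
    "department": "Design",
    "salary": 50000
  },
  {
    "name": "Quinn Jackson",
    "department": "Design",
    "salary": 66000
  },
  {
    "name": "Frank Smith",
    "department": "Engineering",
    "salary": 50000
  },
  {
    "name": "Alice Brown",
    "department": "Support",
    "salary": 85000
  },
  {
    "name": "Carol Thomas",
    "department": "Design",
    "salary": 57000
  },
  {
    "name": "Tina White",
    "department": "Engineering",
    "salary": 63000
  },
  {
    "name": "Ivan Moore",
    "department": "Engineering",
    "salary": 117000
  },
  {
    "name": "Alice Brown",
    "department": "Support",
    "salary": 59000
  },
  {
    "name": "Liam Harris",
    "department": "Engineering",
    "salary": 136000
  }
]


Group by: department

Groups:
  Design: 3 people, avg salary = 173000/3 ≈ $57666.67
  Engineering: 4 people, avg salary = 366000/4 = $91500
  Support: 2 people, avg salary = 144000/2 = $72000

Highest average salary: Engineering ($91500)

Engineering ($91500)


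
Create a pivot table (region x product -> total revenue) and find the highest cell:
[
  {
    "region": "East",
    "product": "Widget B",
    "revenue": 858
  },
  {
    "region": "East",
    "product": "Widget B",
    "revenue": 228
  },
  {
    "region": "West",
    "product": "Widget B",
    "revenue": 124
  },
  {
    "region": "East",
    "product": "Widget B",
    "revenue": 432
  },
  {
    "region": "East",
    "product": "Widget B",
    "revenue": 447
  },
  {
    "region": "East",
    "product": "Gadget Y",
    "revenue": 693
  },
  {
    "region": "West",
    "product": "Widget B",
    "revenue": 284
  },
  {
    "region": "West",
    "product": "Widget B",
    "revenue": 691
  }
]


Pivot: region (rows) x product (columns) -> total revenue

     Gadget Y      Widget B    
East           693          1965  
West             0          1099  

Highest: East / Widget B = $1965

East / Widget B = $1965


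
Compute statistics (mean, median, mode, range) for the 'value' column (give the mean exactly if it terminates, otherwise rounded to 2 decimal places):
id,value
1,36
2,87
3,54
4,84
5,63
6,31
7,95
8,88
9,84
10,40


Data: [36, 87, 54, 84, 63, 31, 95, 88, 84, 40]
Count: 10
Sum: 662
Mean: 662/10 = 66.2
Sorted: [31, 36, 40, 54, 63, 84, 84, 87, 88, 95]
Median: 73.5
Mode: 84 (2 times)
Range: 95 - 31 = 64
Min: 31, Max: 95

mean=66.2, median=73.5, mode=84, range=64


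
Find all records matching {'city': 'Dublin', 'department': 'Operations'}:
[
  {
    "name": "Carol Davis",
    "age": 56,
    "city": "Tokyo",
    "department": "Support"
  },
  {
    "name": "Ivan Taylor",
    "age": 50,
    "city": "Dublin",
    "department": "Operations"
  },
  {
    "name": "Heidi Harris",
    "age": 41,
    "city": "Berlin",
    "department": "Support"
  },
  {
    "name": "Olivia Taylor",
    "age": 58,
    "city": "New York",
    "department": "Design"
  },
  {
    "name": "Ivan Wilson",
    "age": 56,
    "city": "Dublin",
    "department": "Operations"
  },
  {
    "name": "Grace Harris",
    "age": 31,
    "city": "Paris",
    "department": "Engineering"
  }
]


Search criteria: {'city': 'Dublin', 'department': 'Operations'}

Checking 6 records:
  Carol Davis: {city: Tokyo, department: Support}
  Ivan Taylor: {city: Dublin, department: Operations} <-- MATCH
  Heidi Harris: {city: Berlin, department: Support}
  Olivia Taylor: {city: New York, department: Design}
  Ivan Wilson: {city: Dublin, department: Operations} <-- MATCH
  Grace Harris: {city: Paris, department: Engineering}

Matches: ["Ivan Taylor", "Ivan Wilson"]

["Ivan Taylor", "Ivan Wilson"]
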